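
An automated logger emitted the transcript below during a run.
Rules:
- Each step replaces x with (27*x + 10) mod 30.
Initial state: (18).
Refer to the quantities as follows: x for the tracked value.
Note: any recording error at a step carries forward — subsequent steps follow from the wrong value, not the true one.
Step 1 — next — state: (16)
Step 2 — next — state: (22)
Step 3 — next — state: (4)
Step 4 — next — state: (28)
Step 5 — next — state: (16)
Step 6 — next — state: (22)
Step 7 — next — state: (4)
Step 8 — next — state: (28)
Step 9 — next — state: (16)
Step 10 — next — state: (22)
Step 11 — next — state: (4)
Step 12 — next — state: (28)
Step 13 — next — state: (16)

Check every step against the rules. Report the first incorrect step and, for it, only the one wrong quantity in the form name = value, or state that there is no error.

step 1: x = (27*18 + 10) mod 30 = 16 -> same as recorded
step 2: x = (27*16 + 10) mod 30 = 22 -> checks out
step 3: x = (27*22 + 10) mod 30 = 4 -> checks out
step 4: x = (27*4 + 10) mod 30 = 28 -> consistent with the transcript
step 5: x = (27*28 + 10) mod 30 = 16 -> exactly as logged
step 6: x = (27*16 + 10) mod 30 = 22 -> confirmed correct
step 7: x = (27*22 + 10) mod 30 = 4 -> exactly as logged
step 8: x = (27*4 + 10) mod 30 = 28 -> exactly as logged
step 9: x = (27*28 + 10) mod 30 = 16 -> matches
step 10: x = (27*16 + 10) mod 30 = 22 -> confirmed correct
step 11: x = (27*22 + 10) mod 30 = 4 -> consistent with the transcript
step 12: x = (27*4 + 10) mod 30 = 28 -> agrees with the transcript
step 13: x = (27*28 + 10) mod 30 = 16 -> consistent with the transcript
The whole run recomputes cleanly — no discrepancies.

no error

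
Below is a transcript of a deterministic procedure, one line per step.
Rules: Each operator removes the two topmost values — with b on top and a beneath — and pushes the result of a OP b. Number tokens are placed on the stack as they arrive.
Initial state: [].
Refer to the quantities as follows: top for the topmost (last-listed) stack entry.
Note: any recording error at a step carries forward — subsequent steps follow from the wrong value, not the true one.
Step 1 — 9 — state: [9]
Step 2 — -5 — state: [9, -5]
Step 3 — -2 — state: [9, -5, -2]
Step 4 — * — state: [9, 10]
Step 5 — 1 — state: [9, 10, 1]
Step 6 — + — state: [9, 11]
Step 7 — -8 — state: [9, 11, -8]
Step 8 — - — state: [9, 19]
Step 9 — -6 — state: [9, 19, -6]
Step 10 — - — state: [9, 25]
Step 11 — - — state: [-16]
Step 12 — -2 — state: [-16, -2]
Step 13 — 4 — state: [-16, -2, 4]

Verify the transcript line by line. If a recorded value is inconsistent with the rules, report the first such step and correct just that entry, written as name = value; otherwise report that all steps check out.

Recomputing the run from the initial state:
step 1: [9]
step 2: [9, -5]
step 3: [9, -5, -2]
step 4: [9, 10]
step 5: [9, 10, 1]
step 6: [9, 11]
step 7: [9, 11, -8]
step 8: [9, 19]
step 9: [9, 19, -6]
step 10: [9, 25]
step 11: [-16]
step 12: [-16, -2]
step 13: [-16, -2, 4]
This matches the transcript at every step.

no error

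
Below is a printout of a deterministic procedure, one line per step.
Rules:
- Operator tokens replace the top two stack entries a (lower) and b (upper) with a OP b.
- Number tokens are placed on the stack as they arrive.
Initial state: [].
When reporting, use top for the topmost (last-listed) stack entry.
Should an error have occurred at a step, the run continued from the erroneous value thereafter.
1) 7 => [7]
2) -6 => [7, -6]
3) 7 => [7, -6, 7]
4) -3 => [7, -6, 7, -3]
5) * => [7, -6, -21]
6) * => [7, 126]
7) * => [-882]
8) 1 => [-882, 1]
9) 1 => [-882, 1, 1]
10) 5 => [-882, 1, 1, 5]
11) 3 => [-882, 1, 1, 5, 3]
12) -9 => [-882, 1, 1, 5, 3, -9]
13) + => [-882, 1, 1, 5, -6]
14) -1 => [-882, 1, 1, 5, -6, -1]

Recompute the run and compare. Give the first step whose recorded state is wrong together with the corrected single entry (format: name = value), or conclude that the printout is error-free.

1. push 7: top = 7 (verified)
2. push -6: top = -6 (agrees with the printout)
3. push 7: top = 7 (no discrepancy)
4. push -3: top = -3 (in agreement)
5. 7 * -3 = -21 (in agreement)
6. -6 * -21 = 126 (exactly as logged)
7. 7 * 126 = 882 (the printout disagrees here)
Conclusion: step 7 carries the first error; the entry should be top = 882.

step 7, top = 882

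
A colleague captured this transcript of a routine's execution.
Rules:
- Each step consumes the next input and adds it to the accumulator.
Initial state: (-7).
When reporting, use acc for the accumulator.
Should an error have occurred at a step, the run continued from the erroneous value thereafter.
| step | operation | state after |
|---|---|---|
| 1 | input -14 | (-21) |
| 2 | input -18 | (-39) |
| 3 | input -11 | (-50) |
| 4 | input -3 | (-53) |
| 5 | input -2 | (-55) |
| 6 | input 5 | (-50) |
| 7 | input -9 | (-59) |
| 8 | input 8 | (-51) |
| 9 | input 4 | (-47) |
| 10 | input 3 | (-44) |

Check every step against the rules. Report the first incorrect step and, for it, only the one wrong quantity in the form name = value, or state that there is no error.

no error

Step 1: acc = -7 + -14 = -21 — same as recorded.
Step 2: acc = -21 + -18 = -39 — consistent with the transcript.
Step 3: acc = -39 + -11 = -50 — confirmed correct.
Step 4: acc = -50 + -3 = -53 — checks out.
Step 5: acc = -53 + -2 = -55 — matches.
Step 6: acc = -55 + 5 = -50 — confirmed correct.
Step 7: acc = -50 + -9 = -59 — matches.
Step 8: acc = -59 + 8 = -51 — exactly as logged.
Step 9: acc = -51 + 4 = -47 — agrees with the transcript.
Step 10: acc = -47 + 3 = -44 — checks out.
Nothing is out of place; the run is error-free.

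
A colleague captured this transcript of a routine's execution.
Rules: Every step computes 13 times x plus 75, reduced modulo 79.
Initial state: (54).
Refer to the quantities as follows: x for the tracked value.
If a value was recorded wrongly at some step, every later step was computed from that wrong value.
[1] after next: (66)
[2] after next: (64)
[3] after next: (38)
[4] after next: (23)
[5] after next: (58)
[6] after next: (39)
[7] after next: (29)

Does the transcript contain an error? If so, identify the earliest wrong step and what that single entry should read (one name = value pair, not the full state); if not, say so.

Recomputing the run from the initial state:
step 1: x = 66
step 2: x = 64
step 3: x = 38
step 4: x = 16
step 5: x = 46
step 6: x = 41
step 7: x = 55
The first disagreement with the transcript is at step 4, where the value should be x = 16.

step 4, x = 16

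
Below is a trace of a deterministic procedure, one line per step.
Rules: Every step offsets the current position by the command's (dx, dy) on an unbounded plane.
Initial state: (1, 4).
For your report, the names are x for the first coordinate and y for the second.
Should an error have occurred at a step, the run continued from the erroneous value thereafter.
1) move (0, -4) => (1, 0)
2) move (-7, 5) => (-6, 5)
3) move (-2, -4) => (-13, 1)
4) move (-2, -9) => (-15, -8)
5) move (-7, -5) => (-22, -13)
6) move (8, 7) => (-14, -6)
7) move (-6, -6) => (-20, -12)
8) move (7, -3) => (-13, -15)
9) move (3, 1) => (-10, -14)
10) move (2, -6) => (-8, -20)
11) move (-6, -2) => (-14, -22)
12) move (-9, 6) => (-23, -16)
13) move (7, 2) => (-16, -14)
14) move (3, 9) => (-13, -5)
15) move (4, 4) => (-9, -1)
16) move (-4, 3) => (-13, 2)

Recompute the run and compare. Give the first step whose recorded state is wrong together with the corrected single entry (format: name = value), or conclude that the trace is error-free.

Step 1: x = 1 + (0) = 1, y = 4 + (-4) = 0 — same as recorded.
Step 2: x = 1 + (-7) = -6, y = 0 + (5) = 5 — in agreement.
Step 3: x = -6 + (-2) = -8, y = 5 + (-4) = 1 — this is not what the trace shows.
The earliest wrong entry is at step 3: it should read x = -8.

step 3, x = -8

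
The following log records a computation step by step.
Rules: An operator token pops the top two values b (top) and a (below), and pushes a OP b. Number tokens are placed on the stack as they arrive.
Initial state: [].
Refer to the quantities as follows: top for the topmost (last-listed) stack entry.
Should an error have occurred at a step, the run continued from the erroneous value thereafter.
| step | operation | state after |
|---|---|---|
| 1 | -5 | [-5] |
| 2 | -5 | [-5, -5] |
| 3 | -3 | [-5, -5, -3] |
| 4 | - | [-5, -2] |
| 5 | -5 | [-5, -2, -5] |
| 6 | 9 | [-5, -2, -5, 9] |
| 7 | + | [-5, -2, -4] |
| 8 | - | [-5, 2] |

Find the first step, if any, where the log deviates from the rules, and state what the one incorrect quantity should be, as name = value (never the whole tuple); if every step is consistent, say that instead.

step 1: push -5: top = -5 -> matches
step 2: push -5: top = -5 -> checks out
step 3: push -3: top = -3 -> no discrepancy
step 4: -5 - -3 = -2 -> same as recorded
step 5: push -5: top = -5 -> matches
step 6: push 9: top = 9 -> same as recorded
step 7: -5 + 9 = 4 -> the log has a different value
That makes step 7 the first incorrect line — top = 4 is what it should show.

step 7, top = 4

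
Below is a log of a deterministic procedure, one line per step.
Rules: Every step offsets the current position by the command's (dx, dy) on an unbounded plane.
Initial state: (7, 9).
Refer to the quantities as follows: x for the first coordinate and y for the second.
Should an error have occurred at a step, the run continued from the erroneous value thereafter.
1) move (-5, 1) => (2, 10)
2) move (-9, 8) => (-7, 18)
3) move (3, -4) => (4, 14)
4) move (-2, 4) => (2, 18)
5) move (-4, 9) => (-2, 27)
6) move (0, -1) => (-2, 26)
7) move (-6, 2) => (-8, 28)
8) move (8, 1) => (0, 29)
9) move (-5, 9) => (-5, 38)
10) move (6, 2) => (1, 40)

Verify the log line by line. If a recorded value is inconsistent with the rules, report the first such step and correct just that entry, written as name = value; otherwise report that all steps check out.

Step 1: x = 7 + (-5) = 2, y = 9 + (1) = 10 — checks out.
Step 2: x = 2 + (-9) = -7, y = 10 + (8) = 18 — agrees with the log.
Step 3: x = -7 + (3) = -4, y = 18 + (-4) = 14 — the log disagrees here.
First incorrect step: 3; the correct value is x = -4.

step 3, x = -4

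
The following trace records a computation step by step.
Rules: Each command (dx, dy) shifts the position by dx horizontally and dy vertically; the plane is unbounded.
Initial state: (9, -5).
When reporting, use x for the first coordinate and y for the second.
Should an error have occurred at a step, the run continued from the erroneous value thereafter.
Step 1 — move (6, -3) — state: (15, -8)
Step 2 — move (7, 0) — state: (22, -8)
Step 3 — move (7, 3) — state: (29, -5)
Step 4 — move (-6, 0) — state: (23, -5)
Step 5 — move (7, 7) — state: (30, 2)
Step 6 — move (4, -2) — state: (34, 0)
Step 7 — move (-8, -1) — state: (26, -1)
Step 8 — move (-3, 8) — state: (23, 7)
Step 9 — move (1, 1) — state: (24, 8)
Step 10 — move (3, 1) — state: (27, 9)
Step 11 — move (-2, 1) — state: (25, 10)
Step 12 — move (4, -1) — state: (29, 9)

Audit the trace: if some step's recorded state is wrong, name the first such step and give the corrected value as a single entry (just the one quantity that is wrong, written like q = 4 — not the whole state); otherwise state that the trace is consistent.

no error

step 1: x = 9 + (6) = 15, y = -5 + (-3) = -8 -> in agreement
step 2: x = 15 + (7) = 22, y = -8 + (0) = -8 -> verified
step 3: x = 22 + (7) = 29, y = -8 + (3) = -5 -> in agreement
step 4: x = 29 + (-6) = 23, y = -5 + (0) = -5 -> matches
step 5: x = 23 + (7) = 30, y = -5 + (7) = 2 -> matches
step 6: x = 30 + (4) = 34, y = 2 + (-2) = 0 -> matches
step 7: x = 34 + (-8) = 26, y = 0 + (-1) = -1 -> confirmed correct
step 8: x = 26 + (-3) = 23, y = -1 + (8) = 7 -> matches
step 9: x = 23 + (1) = 24, y = 7 + (1) = 8 -> confirmed correct
step 10: x = 24 + (3) = 27, y = 8 + (1) = 9 -> agrees with the trace
step 11: x = 27 + (-2) = 25, y = 9 + (1) = 10 -> no discrepancy
step 12: x = 25 + (4) = 29, y = 10 + (-1) = 9 -> consistent with the trace
The recomputation confirms every line.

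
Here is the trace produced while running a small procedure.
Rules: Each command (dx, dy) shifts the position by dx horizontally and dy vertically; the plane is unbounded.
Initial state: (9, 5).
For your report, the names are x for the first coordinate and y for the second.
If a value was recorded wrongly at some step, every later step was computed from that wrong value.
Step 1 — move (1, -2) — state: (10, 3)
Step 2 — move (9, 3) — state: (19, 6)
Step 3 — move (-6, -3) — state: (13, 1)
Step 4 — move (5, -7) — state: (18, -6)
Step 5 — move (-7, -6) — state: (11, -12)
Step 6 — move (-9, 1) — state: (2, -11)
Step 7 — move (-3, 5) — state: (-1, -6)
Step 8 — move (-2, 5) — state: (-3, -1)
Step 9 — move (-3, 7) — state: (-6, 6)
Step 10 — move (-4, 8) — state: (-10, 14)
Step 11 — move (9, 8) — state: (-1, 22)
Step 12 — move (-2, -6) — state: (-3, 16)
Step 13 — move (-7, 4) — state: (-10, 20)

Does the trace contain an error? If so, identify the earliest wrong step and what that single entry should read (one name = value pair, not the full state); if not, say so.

step 3, y = 3

step 1: x = 9 + (1) = 10, y = 5 + (-2) = 3 -> same as recorded
step 2: x = 10 + (9) = 19, y = 3 + (3) = 6 -> agrees with the trace
step 3: x = 19 + (-6) = 13, y = 6 + (-3) = 3 -> not what was recorded
That makes step 3 the first incorrect line — y = 3 is what it should show.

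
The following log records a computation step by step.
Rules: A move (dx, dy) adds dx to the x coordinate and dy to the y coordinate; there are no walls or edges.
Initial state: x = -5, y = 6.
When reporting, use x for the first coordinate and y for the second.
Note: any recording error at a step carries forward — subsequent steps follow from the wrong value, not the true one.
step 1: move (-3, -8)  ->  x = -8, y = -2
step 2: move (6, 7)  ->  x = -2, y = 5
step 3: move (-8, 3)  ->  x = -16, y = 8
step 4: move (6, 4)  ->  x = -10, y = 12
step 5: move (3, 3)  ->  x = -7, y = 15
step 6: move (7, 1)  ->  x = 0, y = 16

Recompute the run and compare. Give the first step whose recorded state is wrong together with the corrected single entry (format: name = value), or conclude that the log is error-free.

step 3, x = -10

1. x = -5 + (-3) = -8, y = 6 + (-8) = -2 (exactly as logged)
2. x = -8 + (6) = -2, y = -2 + (7) = 5 (in agreement)
3. x = -2 + (-8) = -10, y = 5 + (3) = 8 (the recorded entry deviates here)
First incorrect step: 3; the correct value is x = -10.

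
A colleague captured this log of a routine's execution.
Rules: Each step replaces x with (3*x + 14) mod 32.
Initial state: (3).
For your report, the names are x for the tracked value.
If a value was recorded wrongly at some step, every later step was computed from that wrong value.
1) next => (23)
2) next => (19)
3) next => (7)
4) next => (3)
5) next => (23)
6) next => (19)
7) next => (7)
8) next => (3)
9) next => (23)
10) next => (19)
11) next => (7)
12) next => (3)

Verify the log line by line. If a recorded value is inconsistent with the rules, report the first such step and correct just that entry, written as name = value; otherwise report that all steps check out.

Recomputing the run from the initial state:
step 1: x = 23
step 2: x = 19
step 3: x = 7
step 4: x = 3
step 5: x = 23
step 6: x = 19
step 7: x = 7
step 8: x = 3
step 9: x = 23
step 10: x = 19
step 11: x = 7
step 12: x = 3
This matches the log at every step.

no error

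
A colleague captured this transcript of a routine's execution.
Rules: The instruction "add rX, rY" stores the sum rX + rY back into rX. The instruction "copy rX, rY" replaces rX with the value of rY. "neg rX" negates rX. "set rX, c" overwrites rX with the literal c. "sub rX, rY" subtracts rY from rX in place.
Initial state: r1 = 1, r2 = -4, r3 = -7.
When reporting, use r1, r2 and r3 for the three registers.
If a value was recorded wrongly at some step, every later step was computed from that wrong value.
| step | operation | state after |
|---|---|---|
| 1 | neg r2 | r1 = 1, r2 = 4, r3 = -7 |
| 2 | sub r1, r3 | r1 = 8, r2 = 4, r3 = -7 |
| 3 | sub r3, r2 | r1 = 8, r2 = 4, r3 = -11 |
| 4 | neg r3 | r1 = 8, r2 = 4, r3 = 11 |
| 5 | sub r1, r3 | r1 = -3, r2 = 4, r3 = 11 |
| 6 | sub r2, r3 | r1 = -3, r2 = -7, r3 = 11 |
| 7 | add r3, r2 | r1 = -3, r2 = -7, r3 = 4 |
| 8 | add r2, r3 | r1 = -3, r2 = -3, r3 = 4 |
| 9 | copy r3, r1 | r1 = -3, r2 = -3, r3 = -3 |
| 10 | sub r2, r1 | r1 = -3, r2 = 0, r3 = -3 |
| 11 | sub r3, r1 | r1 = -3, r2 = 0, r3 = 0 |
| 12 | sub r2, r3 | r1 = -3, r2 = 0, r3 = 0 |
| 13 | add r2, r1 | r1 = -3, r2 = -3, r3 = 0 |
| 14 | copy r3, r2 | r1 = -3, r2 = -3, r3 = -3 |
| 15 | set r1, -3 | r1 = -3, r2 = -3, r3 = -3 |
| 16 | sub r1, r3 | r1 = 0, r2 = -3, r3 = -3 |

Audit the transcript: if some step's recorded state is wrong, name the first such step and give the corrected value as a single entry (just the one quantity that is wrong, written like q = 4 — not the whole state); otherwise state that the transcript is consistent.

no error

Recomputing the run from the initial state:
step 1: r1 = 1, r2 = 4, r3 = -7
step 2: r1 = 8, r2 = 4, r3 = -7
step 3: r1 = 8, r2 = 4, r3 = -11
step 4: r1 = 8, r2 = 4, r3 = 11
step 5: r1 = -3, r2 = 4, r3 = 11
step 6: r1 = -3, r2 = -7, r3 = 11
step 7: r1 = -3, r2 = -7, r3 = 4
step 8: r1 = -3, r2 = -3, r3 = 4
step 9: r1 = -3, r2 = -3, r3 = -3
step 10: r1 = -3, r2 = 0, r3 = -3
step 11: r1 = -3, r2 = 0, r3 = 0
step 12: r1 = -3, r2 = 0, r3 = 0
step 13: r1 = -3, r2 = -3, r3 = 0
step 14: r1 = -3, r2 = -3, r3 = -3
step 15: r1 = -3, r2 = -3, r3 = -3
step 16: r1 = 0, r2 = -3, r3 = -3
This matches the transcript at every step.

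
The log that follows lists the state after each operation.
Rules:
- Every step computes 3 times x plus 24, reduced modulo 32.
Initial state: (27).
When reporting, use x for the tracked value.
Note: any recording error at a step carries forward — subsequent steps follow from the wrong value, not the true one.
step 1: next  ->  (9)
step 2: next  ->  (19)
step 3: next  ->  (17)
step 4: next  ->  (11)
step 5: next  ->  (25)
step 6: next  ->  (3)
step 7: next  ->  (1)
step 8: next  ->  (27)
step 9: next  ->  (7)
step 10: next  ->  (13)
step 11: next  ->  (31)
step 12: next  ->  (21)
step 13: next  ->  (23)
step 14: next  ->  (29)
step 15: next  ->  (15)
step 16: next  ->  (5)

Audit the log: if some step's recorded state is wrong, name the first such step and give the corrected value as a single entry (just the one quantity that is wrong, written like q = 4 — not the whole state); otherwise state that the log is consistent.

step 9, x = 9

Recomputing the run from the initial state:
step 1: x = 9
step 2: x = 19
step 3: x = 17
step 4: x = 11
step 5: x = 25
step 6: x = 3
step 7: x = 1
step 8: x = 27
step 9: x = 9
step 10: x = 19
step 11: x = 17
step 12: x = 11
step 13: x = 25
step 14: x = 3
step 15: x = 1
step 16: x = 27
The first disagreement with the log is at step 9, where the value should be x = 9.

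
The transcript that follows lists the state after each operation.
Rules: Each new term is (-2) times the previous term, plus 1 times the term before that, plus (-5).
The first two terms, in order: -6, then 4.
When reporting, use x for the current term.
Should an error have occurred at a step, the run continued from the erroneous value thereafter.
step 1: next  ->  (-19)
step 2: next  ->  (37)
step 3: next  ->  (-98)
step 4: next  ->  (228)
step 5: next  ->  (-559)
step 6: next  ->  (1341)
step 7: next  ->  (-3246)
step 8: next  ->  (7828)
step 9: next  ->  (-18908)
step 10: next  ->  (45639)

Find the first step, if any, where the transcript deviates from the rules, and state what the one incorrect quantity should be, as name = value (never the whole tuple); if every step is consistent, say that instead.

step 9, x = -18907

1. x = -2*(4) + (1)*(-6) + (-5) = -19 (matches)
2. x = -2*(-19) + (1)*(4) + (-5) = 37 (in agreement)
3. x = -2*(37) + (1)*(-19) + (-5) = -98 (no discrepancy)
4. x = -2*(-98) + (1)*(37) + (-5) = 228 (checks out)
5. x = -2*(228) + (1)*(-98) + (-5) = -559 (consistent with the transcript)
6. x = -2*(-559) + (1)*(228) + (-5) = 1341 (matches)
7. x = -2*(1341) + (1)*(-559) + (-5) = -3246 (no discrepancy)
8. x = -2*(-3246) + (1)*(1341) + (-5) = 7828 (verified)
9. x = -2*(7828) + (1)*(-3246) + (-5) = -18907 (not what was recorded)
So the first discrepancy is step 9, where the right value is x = -18907.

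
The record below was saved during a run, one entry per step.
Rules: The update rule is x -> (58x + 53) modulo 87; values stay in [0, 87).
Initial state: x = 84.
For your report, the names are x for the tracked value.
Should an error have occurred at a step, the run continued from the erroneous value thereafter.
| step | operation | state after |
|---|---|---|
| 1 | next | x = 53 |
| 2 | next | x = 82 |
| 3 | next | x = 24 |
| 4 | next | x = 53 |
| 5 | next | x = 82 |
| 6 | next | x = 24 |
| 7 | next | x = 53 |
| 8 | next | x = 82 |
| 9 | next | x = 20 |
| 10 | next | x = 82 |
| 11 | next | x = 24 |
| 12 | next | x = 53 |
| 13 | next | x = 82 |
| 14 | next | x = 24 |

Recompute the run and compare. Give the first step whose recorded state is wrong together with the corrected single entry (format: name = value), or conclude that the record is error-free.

step 9, x = 24

Recomputing the run from the initial state:
step 1: x = 53
step 2: x = 82
step 3: x = 24
step 4: x = 53
step 5: x = 82
step 6: x = 24
step 7: x = 53
step 8: x = 82
step 9: x = 24
step 10: x = 53
step 11: x = 82
step 12: x = 24
step 13: x = 53
step 14: x = 82
The first disagreement with the record is at step 9, where the value should be x = 24.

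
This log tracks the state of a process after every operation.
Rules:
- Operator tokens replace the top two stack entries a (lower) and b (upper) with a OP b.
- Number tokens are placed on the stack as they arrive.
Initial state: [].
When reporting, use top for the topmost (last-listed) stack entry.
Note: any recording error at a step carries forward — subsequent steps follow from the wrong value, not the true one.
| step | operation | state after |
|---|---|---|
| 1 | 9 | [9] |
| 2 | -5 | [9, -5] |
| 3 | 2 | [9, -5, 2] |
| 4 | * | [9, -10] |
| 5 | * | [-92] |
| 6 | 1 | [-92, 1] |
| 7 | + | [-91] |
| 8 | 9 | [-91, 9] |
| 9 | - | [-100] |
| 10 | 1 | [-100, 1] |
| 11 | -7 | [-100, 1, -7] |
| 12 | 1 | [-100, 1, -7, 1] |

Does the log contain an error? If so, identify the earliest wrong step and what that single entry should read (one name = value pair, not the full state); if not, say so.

step 5, top = -90

1. push 9: top = 9 (verified)
2. push -5: top = -5 (consistent with the log)
3. push 2: top = 2 (matches)
4. -5 * 2 = -10 (same as recorded)
5. 9 * -10 = -90 (the log disagrees here)
Step 5 is the first one off; corrected, top = -90.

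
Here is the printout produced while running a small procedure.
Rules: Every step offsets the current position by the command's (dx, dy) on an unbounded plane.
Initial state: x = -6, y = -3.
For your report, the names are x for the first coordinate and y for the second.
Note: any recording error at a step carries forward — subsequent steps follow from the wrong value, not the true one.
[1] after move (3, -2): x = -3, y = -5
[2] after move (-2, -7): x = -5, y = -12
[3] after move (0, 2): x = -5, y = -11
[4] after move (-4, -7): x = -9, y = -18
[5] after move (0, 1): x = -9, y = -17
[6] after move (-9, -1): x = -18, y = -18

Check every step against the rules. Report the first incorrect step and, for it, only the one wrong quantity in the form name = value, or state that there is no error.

step 3, y = -10

Step 1: x = -6 + (3) = -3, y = -3 + (-2) = -5 — exactly as logged.
Step 2: x = -3 + (-2) = -5, y = -5 + (-7) = -12 — same as recorded.
Step 3: x = -5 + (0) = -5, y = -12 + (2) = -10 — this is not what the printout shows.
So the first discrepancy is step 3, where the right value is y = -10.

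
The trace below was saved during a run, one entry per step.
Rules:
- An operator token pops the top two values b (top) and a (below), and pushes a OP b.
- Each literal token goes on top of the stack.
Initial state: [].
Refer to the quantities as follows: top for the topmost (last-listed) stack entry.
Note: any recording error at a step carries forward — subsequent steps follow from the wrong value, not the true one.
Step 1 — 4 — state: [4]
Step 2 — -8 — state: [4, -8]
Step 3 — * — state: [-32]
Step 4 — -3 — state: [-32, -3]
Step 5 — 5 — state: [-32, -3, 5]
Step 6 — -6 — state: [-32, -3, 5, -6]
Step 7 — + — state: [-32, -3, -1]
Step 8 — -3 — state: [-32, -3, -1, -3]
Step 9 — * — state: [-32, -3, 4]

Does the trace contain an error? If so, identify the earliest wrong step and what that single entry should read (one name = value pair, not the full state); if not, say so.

1. push 4: top = 4 (confirmed correct)
2. push -8: top = -8 (agrees with the trace)
3. 4 * -8 = -32 (consistent with the trace)
4. push -3: top = -3 (matches)
5. push 5: top = 5 (no discrepancy)
6. push -6: top = -6 (matches)
7. 5 + -6 = -1 (confirmed correct)
8. push -3: top = -3 (agrees with the trace)
9. -1 * -3 = 3 (the recorded entry deviates here)
Step 9 is the first one off; corrected, top = 3.

step 9, top = 3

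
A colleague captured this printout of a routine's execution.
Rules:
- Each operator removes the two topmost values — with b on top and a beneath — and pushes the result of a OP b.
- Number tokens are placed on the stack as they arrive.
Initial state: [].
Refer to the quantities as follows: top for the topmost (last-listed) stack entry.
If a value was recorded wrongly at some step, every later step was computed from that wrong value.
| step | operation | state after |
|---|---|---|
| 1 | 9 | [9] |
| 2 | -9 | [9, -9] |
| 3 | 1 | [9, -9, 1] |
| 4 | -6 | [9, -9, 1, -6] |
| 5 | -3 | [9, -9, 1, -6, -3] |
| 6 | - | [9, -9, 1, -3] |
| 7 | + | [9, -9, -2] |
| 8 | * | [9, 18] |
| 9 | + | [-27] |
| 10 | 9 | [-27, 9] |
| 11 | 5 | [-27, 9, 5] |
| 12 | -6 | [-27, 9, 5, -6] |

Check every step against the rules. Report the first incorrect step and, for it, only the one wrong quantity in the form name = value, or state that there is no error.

Recomputing the run from the initial state:
step 1: [9]
step 2: [9, -9]
step 3: [9, -9, 1]
step 4: [9, -9, 1, -6]
step 5: [9, -9, 1, -6, -3]
step 6: [9, -9, 1, -3]
step 7: [9, -9, -2]
step 8: [9, 18]
step 9: [27]
step 10: [27, 9]
step 11: [27, 9, 5]
step 12: [27, 9, 5, -6]
The first disagreement with the printout is at step 9, where the value should be top = 27.

step 9, top = 27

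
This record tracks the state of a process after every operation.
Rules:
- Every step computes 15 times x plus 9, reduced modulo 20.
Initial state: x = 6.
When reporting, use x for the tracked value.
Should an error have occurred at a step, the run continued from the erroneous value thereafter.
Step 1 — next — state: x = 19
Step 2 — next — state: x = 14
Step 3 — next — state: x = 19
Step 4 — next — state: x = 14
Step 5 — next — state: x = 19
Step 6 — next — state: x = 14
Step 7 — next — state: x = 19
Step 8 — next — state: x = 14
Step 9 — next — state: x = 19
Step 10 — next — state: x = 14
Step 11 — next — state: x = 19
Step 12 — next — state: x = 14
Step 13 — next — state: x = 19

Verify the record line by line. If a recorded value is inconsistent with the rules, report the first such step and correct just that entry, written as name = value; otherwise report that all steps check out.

step 1: x = (15*6 + 9) mod 20 = 19 -> confirmed correct
step 2: x = (15*19 + 9) mod 20 = 14 -> agrees with the record
step 3: x = (15*14 + 9) mod 20 = 19 -> matches
step 4: x = (15*19 + 9) mod 20 = 14 -> agrees with the record
step 5: x = (15*14 + 9) mod 20 = 19 -> exactly as logged
step 6: x = (15*19 + 9) mod 20 = 14 -> matches
step 7: x = (15*14 + 9) mod 20 = 19 -> consistent with the record
step 8: x = (15*19 + 9) mod 20 = 14 -> same as recorded
step 9: x = (15*14 + 9) mod 20 = 19 -> in agreement
step 10: x = (15*19 + 9) mod 20 = 14 -> in agreement
step 11: x = (15*14 + 9) mod 20 = 19 -> in agreement
step 12: x = (15*19 + 9) mod 20 = 14 -> checks out
step 13: x = (15*14 + 9) mod 20 = 19 -> in agreement
All entries verified; no error found.

no error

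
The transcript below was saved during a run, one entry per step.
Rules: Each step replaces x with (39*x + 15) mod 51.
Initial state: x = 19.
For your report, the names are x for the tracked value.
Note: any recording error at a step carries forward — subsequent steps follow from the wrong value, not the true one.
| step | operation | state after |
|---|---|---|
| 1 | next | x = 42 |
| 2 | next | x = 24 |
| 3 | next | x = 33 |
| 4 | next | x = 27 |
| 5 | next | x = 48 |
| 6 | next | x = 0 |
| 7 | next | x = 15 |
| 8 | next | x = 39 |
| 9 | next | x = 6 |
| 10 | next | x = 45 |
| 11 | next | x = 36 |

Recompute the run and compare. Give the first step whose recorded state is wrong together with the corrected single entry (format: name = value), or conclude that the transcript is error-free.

1. x = (39*19 + 15) mod 51 = 42 (same as recorded)
2. x = (39*42 + 15) mod 51 = 21 (a discrepancy with the transcript)
Conclusion: step 2 carries the first error; the entry should be x = 21.

step 2, x = 21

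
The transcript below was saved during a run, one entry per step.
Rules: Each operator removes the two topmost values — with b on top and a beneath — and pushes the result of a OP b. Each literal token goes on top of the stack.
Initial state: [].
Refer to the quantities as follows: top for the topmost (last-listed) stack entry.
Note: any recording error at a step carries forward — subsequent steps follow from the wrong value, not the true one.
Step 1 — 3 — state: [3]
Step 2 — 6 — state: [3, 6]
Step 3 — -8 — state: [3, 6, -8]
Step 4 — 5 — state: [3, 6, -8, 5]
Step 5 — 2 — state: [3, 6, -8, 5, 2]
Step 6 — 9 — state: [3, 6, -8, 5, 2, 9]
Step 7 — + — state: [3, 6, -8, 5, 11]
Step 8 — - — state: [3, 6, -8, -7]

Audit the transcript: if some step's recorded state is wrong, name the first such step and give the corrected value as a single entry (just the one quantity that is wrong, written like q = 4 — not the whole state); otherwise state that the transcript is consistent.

Step 1: push 3: top = 3 — checks out.
Step 2: push 6: top = 6 — confirmed correct.
Step 3: push -8: top = -8 — confirmed correct.
Step 4: push 5: top = 5 — exactly as logged.
Step 5: push 2: top = 2 — matches.
Step 6: push 9: top = 9 — checks out.
Step 7: 2 + 9 = 11 — agrees with the transcript.
Step 8: 5 - 11 = -6 — the transcript disagrees here.
Step 8 is the first one off; corrected, top = -6.

step 8, top = -6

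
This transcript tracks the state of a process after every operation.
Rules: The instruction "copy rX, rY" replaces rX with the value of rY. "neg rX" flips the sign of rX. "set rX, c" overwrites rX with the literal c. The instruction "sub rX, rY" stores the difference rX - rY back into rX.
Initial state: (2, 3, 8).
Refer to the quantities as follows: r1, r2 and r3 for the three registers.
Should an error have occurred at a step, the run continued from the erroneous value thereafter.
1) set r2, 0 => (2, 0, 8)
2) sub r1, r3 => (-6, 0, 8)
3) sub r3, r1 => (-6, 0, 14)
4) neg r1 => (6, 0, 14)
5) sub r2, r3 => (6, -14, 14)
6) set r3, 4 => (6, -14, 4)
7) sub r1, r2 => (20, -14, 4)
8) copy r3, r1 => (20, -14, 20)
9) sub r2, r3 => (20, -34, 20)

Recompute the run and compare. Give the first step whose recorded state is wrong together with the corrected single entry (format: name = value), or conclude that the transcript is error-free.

step 1: r2 = 0 -> agrees with the transcript
step 2: r1 = 2 - 8 = -6 -> checks out
step 3: r3 = 8 - -6 = 14 -> exactly as logged
step 4: r1 = -(-6) = 6 -> no discrepancy
step 5: r2 = 0 - 14 = -14 -> same as recorded
step 6: r3 = 4 -> in agreement
step 7: r1 = 6 - -14 = 20 -> in agreement
step 8: r3 = 20 -> matches
step 9: r2 = -14 - 20 = -34 -> same as recorded
Every step is consistent.

no error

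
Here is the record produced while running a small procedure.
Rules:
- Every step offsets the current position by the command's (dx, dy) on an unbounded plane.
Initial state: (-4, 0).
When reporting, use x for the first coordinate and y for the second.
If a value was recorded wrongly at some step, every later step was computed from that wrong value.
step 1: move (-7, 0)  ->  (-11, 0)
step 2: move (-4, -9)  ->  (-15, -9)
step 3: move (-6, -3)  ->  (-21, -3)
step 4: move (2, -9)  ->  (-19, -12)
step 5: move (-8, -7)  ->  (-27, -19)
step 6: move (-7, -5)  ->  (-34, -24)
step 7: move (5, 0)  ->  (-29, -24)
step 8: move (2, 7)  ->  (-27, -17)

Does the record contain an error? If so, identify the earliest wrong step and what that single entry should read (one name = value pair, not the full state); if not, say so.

step 3, y = -12

Step 1: x = -4 + (-7) = -11, y = 0 + (0) = 0 — confirmed correct.
Step 2: x = -11 + (-4) = -15, y = 0 + (-9) = -9 — checks out.
Step 3: x = -15 + (-6) = -21, y = -9 + (-3) = -12 — the recorded entry deviates here.
That makes step 3 the first incorrect line — y = -12 is what it should show.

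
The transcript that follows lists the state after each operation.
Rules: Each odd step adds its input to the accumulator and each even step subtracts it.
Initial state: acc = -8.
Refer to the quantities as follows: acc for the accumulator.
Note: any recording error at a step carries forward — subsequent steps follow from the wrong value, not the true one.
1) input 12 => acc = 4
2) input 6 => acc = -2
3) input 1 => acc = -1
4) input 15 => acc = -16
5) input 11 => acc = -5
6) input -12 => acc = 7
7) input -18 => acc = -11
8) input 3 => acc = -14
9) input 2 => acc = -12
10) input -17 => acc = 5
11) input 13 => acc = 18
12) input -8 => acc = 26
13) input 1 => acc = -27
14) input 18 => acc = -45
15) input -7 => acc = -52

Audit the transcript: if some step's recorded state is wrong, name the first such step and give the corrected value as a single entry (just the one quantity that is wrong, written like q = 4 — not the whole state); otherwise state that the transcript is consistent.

step 1: acc = -8 + 12 = 4 -> in agreement
step 2: acc = 4 - 6 = -2 -> verified
step 3: acc = -2 + 1 = -1 -> consistent with the transcript
step 4: acc = -1 - 15 = -16 -> agrees with the transcript
step 5: acc = -16 + 11 = -5 -> checks out
step 6: acc = -5 - -12 = 7 -> checks out
step 7: acc = 7 + -18 = -11 -> consistent with the transcript
step 8: acc = -11 - 3 = -14 -> same as recorded
step 9: acc = -14 + 2 = -12 -> verified
step 10: acc = -12 - -17 = 5 -> consistent with the transcript
step 11: acc = 5 + 13 = 18 -> checks out
step 12: acc = 18 - -8 = 26 -> matches
step 13: acc = 26 + 1 = 27 -> a discrepancy with the transcript
First deviation found at step 13; the corrected entry is acc = 27.

step 13, acc = 27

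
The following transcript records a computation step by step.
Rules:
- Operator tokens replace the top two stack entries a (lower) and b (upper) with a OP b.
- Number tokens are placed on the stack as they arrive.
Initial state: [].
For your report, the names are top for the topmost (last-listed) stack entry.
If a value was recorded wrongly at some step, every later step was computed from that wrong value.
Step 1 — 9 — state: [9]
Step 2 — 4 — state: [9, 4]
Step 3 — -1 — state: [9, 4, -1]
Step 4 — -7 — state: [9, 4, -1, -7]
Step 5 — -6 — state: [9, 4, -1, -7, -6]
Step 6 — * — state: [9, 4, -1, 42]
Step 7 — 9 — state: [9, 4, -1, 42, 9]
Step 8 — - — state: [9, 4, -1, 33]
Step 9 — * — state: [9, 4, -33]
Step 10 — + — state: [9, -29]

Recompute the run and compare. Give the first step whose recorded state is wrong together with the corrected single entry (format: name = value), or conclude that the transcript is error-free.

step 1: push 9: top = 9 -> matches
step 2: push 4: top = 4 -> consistent with the transcript
step 3: push -1: top = -1 -> agrees with the transcript
step 4: push -7: top = -7 -> consistent with the transcript
step 5: push -6: top = -6 -> agrees with the transcript
step 6: -7 * -6 = 42 -> exactly as logged
step 7: push 9: top = 9 -> confirmed correct
step 8: 42 - 9 = 33 -> same as recorded
step 9: -1 * 33 = -33 -> exactly as logged
step 10: 4 + -33 = -29 -> same as recorded
All steps check out; nothing to correct.

no error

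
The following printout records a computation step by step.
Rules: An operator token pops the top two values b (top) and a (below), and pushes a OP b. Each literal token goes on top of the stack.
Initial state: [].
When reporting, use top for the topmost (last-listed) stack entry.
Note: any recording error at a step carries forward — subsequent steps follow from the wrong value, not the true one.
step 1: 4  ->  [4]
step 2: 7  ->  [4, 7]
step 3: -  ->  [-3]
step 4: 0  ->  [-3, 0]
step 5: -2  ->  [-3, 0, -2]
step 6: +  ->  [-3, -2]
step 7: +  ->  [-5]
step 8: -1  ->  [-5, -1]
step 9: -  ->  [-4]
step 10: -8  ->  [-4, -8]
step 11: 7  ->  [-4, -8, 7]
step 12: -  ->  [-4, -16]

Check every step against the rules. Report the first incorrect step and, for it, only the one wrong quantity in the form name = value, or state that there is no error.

Step 1: push 4: top = 4 — exactly as logged.
Step 2: push 7: top = 7 — confirmed correct.
Step 3: 4 - 7 = -3 — confirmed correct.
Step 4: push 0: top = 0 — exactly as logged.
Step 5: push -2: top = -2 — exactly as logged.
Step 6: 0 + -2 = -2 — verified.
Step 7: -3 + -2 = -5 — consistent with the printout.
Step 8: push -1: top = -1 — consistent with the printout.
Step 9: -5 - -1 = -4 — agrees with the printout.
Step 10: push -8: top = -8 — same as recorded.
Step 11: push 7: top = 7 — no discrepancy.
Step 12: -8 - 7 = -15 — the entry is off here.
The earliest wrong entry is at step 12: it should read top = -15.

step 12, top = -15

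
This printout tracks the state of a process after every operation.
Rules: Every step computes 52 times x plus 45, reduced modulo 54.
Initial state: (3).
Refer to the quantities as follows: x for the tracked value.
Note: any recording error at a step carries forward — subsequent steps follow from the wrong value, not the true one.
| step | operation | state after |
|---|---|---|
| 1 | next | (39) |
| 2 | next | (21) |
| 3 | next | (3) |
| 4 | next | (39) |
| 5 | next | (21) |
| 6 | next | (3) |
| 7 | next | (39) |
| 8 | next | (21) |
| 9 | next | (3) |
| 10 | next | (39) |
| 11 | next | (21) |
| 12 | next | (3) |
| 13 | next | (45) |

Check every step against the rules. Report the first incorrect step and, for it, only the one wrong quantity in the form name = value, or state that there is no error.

Recomputing the run from the initial state:
step 1: x = 39
step 2: x = 21
step 3: x = 3
step 4: x = 39
step 5: x = 21
step 6: x = 3
step 7: x = 39
step 8: x = 21
step 9: x = 3
step 10: x = 39
step 11: x = 21
step 12: x = 3
step 13: x = 39
The first disagreement with the printout is at step 13, where the value should be x = 39.

step 13, x = 39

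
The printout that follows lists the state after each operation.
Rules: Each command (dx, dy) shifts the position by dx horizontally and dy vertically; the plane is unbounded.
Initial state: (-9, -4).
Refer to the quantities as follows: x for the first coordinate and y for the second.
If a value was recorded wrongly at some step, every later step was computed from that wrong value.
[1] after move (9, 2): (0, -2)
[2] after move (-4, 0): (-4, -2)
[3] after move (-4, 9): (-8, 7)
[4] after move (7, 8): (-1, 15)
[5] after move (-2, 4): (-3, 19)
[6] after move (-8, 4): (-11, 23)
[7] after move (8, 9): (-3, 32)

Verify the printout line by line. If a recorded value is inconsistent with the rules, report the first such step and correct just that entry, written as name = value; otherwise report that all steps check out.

1. x = -9 + (9) = 0, y = -4 + (2) = -2 (confirmed correct)
2. x = 0 + (-4) = -4, y = -2 + (0) = -2 (agrees with the printout)
3. x = -4 + (-4) = -8, y = -2 + (9) = 7 (consistent with the printout)
4. x = -8 + (7) = -1, y = 7 + (8) = 15 (same as recorded)
5. x = -1 + (-2) = -3, y = 15 + (4) = 19 (verified)
6. x = -3 + (-8) = -11, y = 19 + (4) = 23 (in agreement)
7. x = -11 + (8) = -3, y = 23 + (9) = 32 (same as recorded)
The recomputation confirms every line.

no error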